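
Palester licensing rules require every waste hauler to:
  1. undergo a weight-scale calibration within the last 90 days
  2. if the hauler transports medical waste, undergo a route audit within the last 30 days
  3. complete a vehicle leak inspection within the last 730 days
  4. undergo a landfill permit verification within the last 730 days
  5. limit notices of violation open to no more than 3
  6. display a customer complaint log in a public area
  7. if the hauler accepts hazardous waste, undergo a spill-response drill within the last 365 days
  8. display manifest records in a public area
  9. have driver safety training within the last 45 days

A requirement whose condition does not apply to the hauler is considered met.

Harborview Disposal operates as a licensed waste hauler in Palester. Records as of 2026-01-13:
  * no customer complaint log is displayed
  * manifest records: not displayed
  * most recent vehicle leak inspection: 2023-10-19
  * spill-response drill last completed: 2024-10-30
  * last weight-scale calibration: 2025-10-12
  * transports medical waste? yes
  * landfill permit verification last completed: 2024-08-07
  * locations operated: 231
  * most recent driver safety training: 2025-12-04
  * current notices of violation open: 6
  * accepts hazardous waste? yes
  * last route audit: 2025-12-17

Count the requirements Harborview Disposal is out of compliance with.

6

1. weight-scale calibration 93 days ago vs limit 90 → not met
2. condition 'transports medical waste' holds; route audit 27 days ago vs limit 30 → met
3. vehicle leak inspection 817 days ago vs limit 730 → not met
4. landfill permit verification 524 days ago vs limit 730 → met
5. notices of violation open 6 > 3 → not met
6. customer complaint log absent → not met
7. condition 'accepts hazardous waste' holds; spill-response drill 440 days ago vs limit 365 → not met
8. manifest records absent → not met
9. driver safety training 40 days ago vs limit 45 → met
Not met: 6 of 9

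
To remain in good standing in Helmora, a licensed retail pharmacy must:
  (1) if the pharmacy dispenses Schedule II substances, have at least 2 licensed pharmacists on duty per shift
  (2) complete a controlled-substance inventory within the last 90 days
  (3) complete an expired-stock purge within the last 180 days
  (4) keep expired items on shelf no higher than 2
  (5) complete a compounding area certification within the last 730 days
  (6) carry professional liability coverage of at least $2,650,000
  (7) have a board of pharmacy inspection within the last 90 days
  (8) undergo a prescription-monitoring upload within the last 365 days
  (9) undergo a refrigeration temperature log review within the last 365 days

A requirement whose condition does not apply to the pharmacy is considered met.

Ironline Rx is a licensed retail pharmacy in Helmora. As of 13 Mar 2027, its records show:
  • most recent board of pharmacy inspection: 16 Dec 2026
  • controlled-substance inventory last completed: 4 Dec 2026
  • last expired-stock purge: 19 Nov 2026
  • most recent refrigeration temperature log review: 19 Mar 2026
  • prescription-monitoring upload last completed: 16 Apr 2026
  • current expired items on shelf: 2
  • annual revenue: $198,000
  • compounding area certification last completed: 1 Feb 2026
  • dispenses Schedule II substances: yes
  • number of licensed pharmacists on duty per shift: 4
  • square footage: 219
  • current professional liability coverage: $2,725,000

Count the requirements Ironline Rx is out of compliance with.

1. condition 'dispenses Schedule II substances' holds; licensed pharmacists on duty per shift 4 ≥ 2 → met
2. controlled-substance inventory 99 days ago vs limit 90 → not met
3. expired-stock purge 114 days ago vs limit 180 → met
4. expired items on shelf 2 ≤ 2 → met
5. compounding area certification 405 days ago vs limit 730 → met
6. professional liability coverage $2,725,000 ≥ $2,650,000 → met
7. board of pharmacy inspection 87 days ago vs limit 90 → met
8. prescription-monitoring upload 331 days ago vs limit 365 → met
9. refrigeration temperature log review 359 days ago vs limit 365 → met
Not met: 1 of 9

1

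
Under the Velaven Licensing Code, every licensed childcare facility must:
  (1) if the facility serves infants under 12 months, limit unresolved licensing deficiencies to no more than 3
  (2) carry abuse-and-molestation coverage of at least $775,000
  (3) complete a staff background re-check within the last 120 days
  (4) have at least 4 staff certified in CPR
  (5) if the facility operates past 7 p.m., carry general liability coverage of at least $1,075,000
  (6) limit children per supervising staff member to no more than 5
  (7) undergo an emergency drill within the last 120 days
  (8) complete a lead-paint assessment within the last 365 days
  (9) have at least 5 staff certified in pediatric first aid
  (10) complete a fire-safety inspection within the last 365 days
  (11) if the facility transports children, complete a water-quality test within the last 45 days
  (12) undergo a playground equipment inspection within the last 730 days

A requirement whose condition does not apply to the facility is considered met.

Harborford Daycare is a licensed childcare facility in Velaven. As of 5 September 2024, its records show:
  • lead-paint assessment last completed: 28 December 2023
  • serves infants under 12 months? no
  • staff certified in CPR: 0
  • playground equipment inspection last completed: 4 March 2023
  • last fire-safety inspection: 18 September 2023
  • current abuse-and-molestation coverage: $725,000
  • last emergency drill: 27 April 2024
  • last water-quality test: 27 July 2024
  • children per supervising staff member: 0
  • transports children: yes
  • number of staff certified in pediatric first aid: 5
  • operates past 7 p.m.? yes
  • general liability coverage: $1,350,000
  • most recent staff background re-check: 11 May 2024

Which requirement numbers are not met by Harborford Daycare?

2, 4, 7

1. condition 'serves infants under 12 months' does not hold → requirement n/a → met
2. abuse-and-molestation coverage $725,000 < $775,000 → not met
3. staff background re-check 117 days ago vs limit 120 → met
4. staff certified in CPR 0 < 4 → not met
5. condition 'operates past 7 p.m.' holds; general liability coverage $1,350,000 ≥ $1,075,000 → met
6. children per supervising staff member 0 ≤ 5 → met
7. emergency drill 131 days ago vs limit 120 → not met
8. lead-paint assessment 252 days ago vs limit 365 → met
9. staff certified in pediatric first aid 5 ≥ 5 → met
10. fire-safety inspection 353 days ago vs limit 365 → met
11. condition 'transports children' holds; water-quality test 40 days ago vs limit 45 → met
12. playground equipment inspection 551 days ago vs limit 730 → met
Not met: 2, 4, 7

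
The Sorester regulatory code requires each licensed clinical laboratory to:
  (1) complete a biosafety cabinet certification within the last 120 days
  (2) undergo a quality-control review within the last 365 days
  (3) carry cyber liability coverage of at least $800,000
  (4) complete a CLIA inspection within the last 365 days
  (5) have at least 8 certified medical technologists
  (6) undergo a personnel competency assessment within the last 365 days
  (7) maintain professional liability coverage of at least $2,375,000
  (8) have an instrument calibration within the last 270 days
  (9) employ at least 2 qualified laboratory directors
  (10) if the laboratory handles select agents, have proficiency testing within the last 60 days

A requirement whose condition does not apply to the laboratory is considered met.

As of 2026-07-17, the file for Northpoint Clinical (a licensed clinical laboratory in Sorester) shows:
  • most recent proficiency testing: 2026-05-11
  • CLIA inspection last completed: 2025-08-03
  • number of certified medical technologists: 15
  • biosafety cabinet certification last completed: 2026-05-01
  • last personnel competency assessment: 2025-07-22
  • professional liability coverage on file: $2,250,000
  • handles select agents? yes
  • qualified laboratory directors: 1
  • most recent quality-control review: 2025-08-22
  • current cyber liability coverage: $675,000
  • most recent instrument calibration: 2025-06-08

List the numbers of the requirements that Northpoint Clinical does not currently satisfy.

3, 7, 8, 9, 10

1. biosafety cabinet certification 77 days ago vs limit 120 → met
2. quality-control review 329 days ago vs limit 365 → met
3. cyber liability coverage $675,000 < $800,000 → not met
4. CLIA inspection 348 days ago vs limit 365 → met
5. certified medical technologists 15 ≥ 8 → met
6. personnel competency assessment 360 days ago vs limit 365 → met
7. professional liability coverage $2,250,000 < $2,375,000 → not met
8. instrument calibration 404 days ago vs limit 270 → not met
9. qualified laboratory directors 1 < 2 → not met
10. condition 'handles select agents' holds; proficiency testing 67 days ago vs limit 60 → not met
Not met: 3, 7, 8, 9, 10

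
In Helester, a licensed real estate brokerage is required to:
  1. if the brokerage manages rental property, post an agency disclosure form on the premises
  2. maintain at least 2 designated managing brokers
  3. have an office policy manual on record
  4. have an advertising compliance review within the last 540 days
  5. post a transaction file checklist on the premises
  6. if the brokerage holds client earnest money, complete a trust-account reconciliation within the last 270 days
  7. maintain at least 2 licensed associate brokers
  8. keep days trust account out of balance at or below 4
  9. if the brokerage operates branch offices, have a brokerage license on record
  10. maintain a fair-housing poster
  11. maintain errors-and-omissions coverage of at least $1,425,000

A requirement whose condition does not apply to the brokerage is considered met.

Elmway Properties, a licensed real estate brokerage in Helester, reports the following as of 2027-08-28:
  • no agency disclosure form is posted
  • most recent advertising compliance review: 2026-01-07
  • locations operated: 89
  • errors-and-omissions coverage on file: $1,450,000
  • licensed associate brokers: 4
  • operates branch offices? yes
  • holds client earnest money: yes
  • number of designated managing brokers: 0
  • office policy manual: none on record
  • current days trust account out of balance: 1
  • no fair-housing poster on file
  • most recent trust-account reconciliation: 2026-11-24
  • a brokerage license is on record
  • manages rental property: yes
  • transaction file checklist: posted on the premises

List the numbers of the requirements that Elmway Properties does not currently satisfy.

1. condition 'manages rental property' holds; agency disclosure form absent → not met
2. designated managing brokers 0 < 2 → not met
3. office policy manual absent → not met
4. advertising compliance review 598 days ago vs limit 540 → not met
5. transaction file checklist present → met
6. condition 'holds client earnest money' holds; trust-account reconciliation 277 days ago vs limit 270 → not met
7. licensed associate brokers 4 ≥ 2 → met
8. days trust account out of balance 1 ≤ 4 → met
9. condition 'operates branch offices' holds; brokerage license present → met
10. fair-housing poster absent → not met
11. errors-and-omissions coverage $1,450,000 ≥ $1,425,000 → met
Not met: 1, 2, 3, 4, 6, 10

1, 2, 3, 4, 6, 10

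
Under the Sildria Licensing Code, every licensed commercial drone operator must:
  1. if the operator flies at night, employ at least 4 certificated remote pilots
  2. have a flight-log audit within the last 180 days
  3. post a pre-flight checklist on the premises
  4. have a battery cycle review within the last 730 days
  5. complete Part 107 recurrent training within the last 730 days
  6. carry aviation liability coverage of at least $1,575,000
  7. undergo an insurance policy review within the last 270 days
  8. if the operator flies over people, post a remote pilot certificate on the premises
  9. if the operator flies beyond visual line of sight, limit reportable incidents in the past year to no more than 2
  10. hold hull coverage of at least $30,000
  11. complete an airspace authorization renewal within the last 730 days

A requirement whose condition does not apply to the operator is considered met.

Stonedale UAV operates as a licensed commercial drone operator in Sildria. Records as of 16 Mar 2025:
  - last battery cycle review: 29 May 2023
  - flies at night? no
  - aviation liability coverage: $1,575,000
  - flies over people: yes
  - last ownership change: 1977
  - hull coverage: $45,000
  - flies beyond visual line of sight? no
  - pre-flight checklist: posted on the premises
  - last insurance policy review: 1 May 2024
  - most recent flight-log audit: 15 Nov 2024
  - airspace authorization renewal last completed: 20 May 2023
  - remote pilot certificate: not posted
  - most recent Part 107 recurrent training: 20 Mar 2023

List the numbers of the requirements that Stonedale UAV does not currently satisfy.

7, 8

1. condition 'flies at night' does not hold → requirement n/a → met
2. flight-log audit 121 days ago vs limit 180 → met
3. pre-flight checklist present → met
4. battery cycle review 657 days ago vs limit 730 → met
5. Part 107 recurrent training 727 days ago vs limit 730 → met
6. aviation liability coverage $1,575,000 ≥ $1,575,000 → met
7. insurance policy review 319 days ago vs limit 270 → not met
8. condition 'flies over people' holds; remote pilot certificate absent → not met
9. condition 'flies beyond visual line of sight' does not hold → requirement n/a → met
10. hull coverage $45,000 ≥ $30,000 → met
11. airspace authorization renewal 666 days ago vs limit 730 → met
Not met: 7, 8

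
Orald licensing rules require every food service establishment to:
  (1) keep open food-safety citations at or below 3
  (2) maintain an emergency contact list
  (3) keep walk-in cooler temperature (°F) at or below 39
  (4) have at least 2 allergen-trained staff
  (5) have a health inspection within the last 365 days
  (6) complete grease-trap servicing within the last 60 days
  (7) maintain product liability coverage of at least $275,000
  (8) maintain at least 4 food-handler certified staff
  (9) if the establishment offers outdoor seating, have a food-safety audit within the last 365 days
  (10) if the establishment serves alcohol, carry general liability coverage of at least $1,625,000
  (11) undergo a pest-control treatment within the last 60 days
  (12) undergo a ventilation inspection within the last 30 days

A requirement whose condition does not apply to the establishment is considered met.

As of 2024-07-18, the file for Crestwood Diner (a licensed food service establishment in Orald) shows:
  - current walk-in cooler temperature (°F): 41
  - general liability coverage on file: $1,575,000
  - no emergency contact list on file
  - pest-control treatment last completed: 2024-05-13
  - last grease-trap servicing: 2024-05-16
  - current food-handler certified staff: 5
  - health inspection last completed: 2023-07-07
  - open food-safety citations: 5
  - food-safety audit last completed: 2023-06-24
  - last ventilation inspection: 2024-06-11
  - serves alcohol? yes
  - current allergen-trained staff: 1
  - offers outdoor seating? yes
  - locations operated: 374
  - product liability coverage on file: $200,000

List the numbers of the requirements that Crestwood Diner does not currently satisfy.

1. open food-safety citations 5 > 3 → not met
2. emergency contact list absent → not met
3. walk-in cooler temperature (°F) 41 > 39 → not met
4. allergen-trained staff 1 < 2 → not met
5. health inspection 377 days ago vs limit 365 → not met
6. grease-trap servicing 63 days ago vs limit 60 → not met
7. product liability coverage $200,000 < $275,000 → not met
8. food-handler certified staff 5 ≥ 4 → met
9. condition 'offers outdoor seating' holds; food-safety audit 390 days ago vs limit 365 → not met
10. condition 'serves alcohol' holds; general liability coverage $1,575,000 < $1,625,000 → not met
11. pest-control treatment 66 days ago vs limit 60 → not met
12. ventilation inspection 37 days ago vs limit 30 → not met
Not met: 1, 2, 3, 4, 5, 6, 7, 9, 10, 11, 12

1, 2, 3, 4, 5, 6, 7, 9, 10, 11, 12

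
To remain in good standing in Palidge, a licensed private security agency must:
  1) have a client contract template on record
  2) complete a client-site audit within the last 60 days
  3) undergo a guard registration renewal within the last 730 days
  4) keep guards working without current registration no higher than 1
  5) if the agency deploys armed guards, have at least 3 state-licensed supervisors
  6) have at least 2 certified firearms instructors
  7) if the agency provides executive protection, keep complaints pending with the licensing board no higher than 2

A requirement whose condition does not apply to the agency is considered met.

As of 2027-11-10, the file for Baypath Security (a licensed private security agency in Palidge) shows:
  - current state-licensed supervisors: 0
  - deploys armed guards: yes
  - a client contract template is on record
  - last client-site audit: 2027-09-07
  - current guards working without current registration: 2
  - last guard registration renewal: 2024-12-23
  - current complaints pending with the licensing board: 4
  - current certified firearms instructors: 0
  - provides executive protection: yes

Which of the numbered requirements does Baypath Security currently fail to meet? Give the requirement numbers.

1. client contract template present → met
2. client-site audit 64 days ago vs limit 60 → not met
3. guard registration renewal 1052 days ago vs limit 730 → not met
4. guards working without current registration 2 > 1 → not met
5. condition 'deploys armed guards' holds; state-licensed supervisors 0 < 3 → not met
6. certified firearms instructors 0 < 2 → not met
7. condition 'provides executive protection' holds; complaints pending with the licensing board 4 > 2 → not met
Not met: 2, 3, 4, 5, 6, 7

2, 3, 4, 5, 6, 7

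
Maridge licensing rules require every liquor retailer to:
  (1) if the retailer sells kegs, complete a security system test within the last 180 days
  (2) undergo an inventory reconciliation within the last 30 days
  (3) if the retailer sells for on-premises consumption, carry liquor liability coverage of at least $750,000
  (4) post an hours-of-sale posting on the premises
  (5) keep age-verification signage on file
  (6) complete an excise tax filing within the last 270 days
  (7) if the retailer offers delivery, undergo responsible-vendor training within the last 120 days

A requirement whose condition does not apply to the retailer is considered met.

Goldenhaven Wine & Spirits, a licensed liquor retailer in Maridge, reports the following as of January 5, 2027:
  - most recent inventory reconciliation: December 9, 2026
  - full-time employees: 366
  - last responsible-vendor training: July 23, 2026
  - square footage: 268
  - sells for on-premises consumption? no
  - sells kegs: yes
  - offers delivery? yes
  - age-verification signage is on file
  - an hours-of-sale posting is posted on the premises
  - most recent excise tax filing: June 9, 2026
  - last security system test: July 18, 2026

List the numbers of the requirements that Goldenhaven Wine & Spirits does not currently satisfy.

1. condition 'sells kegs' holds; security system test 171 days ago vs limit 180 → met
2. inventory reconciliation 27 days ago vs limit 30 → met
3. condition 'sells for on-premises consumption' does not hold → requirement n/a → met
4. hours-of-sale posting present → met
5. age-verification signage present → met
6. excise tax filing 210 days ago vs limit 270 → met
7. condition 'offers delivery' holds; responsible-vendor training 166 days ago vs limit 120 → not met
Not met: 7

7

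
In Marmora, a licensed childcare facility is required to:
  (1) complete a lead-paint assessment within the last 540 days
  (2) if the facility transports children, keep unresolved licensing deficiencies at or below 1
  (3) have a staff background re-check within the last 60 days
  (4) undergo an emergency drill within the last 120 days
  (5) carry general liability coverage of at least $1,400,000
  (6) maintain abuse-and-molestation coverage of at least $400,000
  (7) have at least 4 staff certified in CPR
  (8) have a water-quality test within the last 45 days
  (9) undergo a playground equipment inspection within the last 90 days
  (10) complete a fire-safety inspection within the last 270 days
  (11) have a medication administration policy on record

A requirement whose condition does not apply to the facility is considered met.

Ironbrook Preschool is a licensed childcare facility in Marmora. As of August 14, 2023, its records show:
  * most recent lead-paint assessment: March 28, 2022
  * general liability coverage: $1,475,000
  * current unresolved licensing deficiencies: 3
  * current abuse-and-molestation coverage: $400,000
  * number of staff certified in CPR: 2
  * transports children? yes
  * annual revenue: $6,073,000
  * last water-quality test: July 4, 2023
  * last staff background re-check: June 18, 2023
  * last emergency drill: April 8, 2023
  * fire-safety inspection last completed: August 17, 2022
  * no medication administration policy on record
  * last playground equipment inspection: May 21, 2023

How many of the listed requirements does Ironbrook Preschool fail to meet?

5

1. lead-paint assessment 504 days ago vs limit 540 → met
2. condition 'transports children' holds; unresolved licensing deficiencies 3 > 1 → not met
3. staff background re-check 57 days ago vs limit 60 → met
4. emergency drill 128 days ago vs limit 120 → not met
5. general liability coverage $1,475,000 ≥ $1,400,000 → met
6. abuse-and-molestation coverage $400,000 ≥ $400,000 → met
7. staff certified in CPR 2 < 4 → not met
8. water-quality test 41 days ago vs limit 45 → met
9. playground equipment inspection 85 days ago vs limit 90 → met
10. fire-safety inspection 362 days ago vs limit 270 → not met
11. medication administration policy absent → not met
Not met: 5 of 11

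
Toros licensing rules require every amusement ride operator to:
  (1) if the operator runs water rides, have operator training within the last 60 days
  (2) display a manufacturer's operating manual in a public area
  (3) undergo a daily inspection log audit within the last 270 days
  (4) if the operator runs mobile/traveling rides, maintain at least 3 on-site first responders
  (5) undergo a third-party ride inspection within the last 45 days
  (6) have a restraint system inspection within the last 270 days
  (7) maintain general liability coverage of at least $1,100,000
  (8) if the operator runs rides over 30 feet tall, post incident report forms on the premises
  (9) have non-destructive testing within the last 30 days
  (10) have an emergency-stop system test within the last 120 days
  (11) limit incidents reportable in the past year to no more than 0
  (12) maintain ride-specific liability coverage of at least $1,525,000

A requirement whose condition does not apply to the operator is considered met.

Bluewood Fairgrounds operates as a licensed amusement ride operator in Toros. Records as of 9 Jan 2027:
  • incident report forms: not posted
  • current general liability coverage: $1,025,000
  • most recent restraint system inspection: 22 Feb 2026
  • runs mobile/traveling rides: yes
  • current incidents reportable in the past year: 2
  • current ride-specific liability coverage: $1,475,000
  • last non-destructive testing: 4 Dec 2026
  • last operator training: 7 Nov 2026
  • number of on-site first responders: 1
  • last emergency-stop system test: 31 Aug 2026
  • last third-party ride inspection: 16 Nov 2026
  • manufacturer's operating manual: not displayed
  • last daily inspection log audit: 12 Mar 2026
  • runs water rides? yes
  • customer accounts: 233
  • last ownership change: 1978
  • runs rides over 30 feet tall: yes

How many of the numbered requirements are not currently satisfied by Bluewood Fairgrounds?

12

1. condition 'runs water rides' holds; operator training 63 days ago vs limit 60 → not met
2. manufacturer's operating manual absent → not met
3. daily inspection log audit 303 days ago vs limit 270 → not met
4. condition 'runs mobile/traveling rides' holds; on-site first responders 1 < 3 → not met
5. third-party ride inspection 54 days ago vs limit 45 → not met
6. restraint system inspection 321 days ago vs limit 270 → not met
7. general liability coverage $1,025,000 < $1,100,000 → not met
8. condition 'runs rides over 30 feet tall' holds; incident report forms absent → not met
9. non-destructive testing 36 days ago vs limit 30 → not met
10. emergency-stop system test 131 days ago vs limit 120 → not met
11. incidents reportable in the past year 2 > 0 → not met
12. ride-specific liability coverage $1,475,000 < $1,525,000 → not met
Not met: 12 of 12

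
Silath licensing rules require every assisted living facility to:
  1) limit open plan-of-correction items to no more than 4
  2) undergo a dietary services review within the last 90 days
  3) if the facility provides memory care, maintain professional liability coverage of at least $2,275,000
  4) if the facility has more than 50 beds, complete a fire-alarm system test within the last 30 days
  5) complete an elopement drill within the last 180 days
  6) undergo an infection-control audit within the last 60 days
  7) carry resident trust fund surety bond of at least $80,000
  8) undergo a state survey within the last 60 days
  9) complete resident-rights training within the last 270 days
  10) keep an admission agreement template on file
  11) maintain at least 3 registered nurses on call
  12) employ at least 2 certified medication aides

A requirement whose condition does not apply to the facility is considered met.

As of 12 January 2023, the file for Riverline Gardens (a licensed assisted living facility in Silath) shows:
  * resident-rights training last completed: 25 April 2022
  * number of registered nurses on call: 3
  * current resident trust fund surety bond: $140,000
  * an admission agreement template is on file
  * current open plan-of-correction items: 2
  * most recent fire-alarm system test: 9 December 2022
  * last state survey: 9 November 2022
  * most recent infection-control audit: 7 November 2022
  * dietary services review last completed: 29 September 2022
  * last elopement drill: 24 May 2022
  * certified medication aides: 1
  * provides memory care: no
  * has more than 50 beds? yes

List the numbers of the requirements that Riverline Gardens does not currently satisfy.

1. open plan-of-correction items 2 ≤ 4 → met
2. dietary services review 105 days ago vs limit 90 → not met
3. condition 'provides memory care' does not hold → requirement n/a → met
4. condition 'has more than 50 beds' holds; fire-alarm system test 34 days ago vs limit 30 → not met
5. elopement drill 233 days ago vs limit 180 → not met
6. infection-control audit 66 days ago vs limit 60 → not met
7. resident trust fund surety bond $140,000 ≥ $80,000 → met
8. state survey 64 days ago vs limit 60 → not met
9. resident-rights training 262 days ago vs limit 270 → met
10. admission agreement template present → met
11. registered nurses on call 3 ≥ 3 → met
12. certified medication aides 1 < 2 → not met
Not met: 2, 4, 5, 6, 8, 12

2, 4, 5, 6, 8, 12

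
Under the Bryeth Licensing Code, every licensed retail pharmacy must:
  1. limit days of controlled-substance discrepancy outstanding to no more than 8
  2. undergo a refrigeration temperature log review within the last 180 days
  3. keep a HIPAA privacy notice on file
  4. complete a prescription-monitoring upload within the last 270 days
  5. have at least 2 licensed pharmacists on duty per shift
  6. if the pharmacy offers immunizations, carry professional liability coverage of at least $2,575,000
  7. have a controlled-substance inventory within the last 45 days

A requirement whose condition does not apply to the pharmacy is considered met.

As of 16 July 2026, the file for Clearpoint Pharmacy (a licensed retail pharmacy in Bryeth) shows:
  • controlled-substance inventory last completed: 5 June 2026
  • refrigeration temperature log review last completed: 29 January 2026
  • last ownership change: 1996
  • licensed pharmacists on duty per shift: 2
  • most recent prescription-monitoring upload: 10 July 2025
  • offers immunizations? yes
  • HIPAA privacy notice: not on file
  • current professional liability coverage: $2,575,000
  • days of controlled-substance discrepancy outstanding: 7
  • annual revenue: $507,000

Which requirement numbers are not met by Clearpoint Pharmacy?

1. days of controlled-substance discrepancy outstanding 7 ≤ 8 → met
2. refrigeration temperature log review 168 days ago vs limit 180 → met
3. HIPAA privacy notice absent → not met
4. prescription-monitoring upload 371 days ago vs limit 270 → not met
5. licensed pharmacists on duty per shift 2 ≥ 2 → met
6. condition 'offers immunizations' holds; professional liability coverage $2,575,000 ≥ $2,575,000 → met
7. controlled-substance inventory 41 days ago vs limit 45 → met
Not met: 3, 4

3, 4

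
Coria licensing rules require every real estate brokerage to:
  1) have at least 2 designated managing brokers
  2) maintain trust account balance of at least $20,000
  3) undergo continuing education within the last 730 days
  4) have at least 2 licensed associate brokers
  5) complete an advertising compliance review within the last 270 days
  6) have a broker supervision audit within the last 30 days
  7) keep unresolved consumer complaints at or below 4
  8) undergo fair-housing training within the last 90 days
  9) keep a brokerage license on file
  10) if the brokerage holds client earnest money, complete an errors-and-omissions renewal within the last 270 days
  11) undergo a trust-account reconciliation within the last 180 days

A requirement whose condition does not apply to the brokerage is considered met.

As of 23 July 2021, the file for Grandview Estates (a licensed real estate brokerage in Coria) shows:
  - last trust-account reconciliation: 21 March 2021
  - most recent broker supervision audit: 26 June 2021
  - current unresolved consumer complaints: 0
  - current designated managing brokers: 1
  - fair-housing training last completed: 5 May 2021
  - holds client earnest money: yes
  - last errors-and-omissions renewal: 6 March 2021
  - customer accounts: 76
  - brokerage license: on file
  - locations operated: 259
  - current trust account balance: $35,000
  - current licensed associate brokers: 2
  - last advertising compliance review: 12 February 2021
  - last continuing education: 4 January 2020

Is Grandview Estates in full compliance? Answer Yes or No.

1. designated managing brokers 1 < 2 → not met
2. trust account balance $35,000 ≥ $20,000 → met
3. continuing education 566 days ago vs limit 730 → met
4. licensed associate brokers 2 ≥ 2 → met
5. advertising compliance review 161 days ago vs limit 270 → met
6. broker supervision audit 27 days ago vs limit 30 → met
7. unresolved consumer complaints 0 ≤ 4 → met
8. fair-housing training 79 days ago vs limit 90 → met
9. brokerage license present → met
10. condition 'holds client earnest money' holds; errors-and-omissions renewal 139 days ago vs limit 270 → met
11. trust-account reconciliation 124 days ago vs limit 180 → met
Not met: 1

No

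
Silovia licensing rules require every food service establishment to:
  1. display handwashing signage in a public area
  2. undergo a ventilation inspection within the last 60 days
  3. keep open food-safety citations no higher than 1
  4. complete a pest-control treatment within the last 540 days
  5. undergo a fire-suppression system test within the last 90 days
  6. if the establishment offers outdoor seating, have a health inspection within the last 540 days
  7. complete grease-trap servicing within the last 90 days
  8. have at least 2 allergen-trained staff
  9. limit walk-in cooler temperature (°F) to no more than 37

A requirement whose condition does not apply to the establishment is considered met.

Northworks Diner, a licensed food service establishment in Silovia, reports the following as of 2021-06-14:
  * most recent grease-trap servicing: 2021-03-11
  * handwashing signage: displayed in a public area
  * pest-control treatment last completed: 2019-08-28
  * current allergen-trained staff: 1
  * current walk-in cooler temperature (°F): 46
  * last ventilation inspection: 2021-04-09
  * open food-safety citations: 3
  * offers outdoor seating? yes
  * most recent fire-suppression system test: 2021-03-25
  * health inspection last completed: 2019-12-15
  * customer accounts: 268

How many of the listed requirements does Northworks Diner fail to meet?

1. handwashing signage present → met
2. ventilation inspection 66 days ago vs limit 60 → not met
3. open food-safety citations 3 > 1 → not met
4. pest-control treatment 656 days ago vs limit 540 → not met
5. fire-suppression system test 81 days ago vs limit 90 → met
6. condition 'offers outdoor seating' holds; health inspection 547 days ago vs limit 540 → not met
7. grease-trap servicing 95 days ago vs limit 90 → not met
8. allergen-trained staff 1 < 2 → not met
9. walk-in cooler temperature (°F) 46 > 37 → not met
Not met: 7 of 9

7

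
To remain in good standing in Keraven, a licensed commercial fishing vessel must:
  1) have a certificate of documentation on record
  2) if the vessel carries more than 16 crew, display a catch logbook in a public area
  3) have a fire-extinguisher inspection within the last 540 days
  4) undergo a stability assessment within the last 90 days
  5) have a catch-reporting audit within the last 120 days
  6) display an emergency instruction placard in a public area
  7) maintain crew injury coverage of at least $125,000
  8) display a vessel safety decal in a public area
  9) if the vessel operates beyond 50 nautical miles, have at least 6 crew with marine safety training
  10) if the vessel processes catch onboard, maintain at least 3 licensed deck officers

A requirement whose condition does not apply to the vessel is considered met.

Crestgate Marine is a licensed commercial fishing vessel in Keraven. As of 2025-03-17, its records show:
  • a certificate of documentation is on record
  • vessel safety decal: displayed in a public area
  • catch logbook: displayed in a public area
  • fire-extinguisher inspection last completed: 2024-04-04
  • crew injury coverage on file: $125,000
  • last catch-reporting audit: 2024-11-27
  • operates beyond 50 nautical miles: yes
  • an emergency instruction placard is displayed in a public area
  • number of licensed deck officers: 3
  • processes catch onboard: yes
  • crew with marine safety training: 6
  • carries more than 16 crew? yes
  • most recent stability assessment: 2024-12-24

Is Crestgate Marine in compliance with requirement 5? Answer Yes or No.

5. catch-reporting audit 110 days ago vs limit 120 → met

Yes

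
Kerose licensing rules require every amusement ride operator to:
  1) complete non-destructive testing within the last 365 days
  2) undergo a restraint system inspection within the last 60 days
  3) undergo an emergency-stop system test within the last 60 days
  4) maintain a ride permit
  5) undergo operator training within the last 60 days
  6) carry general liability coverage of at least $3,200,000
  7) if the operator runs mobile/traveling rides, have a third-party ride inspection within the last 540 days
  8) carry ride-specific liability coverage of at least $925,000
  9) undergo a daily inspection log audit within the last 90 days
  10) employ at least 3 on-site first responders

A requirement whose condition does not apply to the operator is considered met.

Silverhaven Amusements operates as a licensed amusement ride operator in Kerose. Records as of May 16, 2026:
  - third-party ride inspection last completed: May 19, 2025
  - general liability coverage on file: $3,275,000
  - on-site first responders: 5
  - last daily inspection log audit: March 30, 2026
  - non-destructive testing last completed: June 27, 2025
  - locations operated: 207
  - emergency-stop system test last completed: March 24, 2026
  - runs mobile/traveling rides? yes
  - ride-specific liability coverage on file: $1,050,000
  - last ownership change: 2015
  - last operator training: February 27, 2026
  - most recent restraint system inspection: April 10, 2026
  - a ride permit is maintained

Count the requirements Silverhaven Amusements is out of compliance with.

1. non-destructive testing 323 days ago vs limit 365 → met
2. restraint system inspection 36 days ago vs limit 60 → met
3. emergency-stop system test 53 days ago vs limit 60 → met
4. ride permit present → met
5. operator training 78 days ago vs limit 60 → not met
6. general liability coverage $3,275,000 ≥ $3,200,000 → met
7. condition 'runs mobile/traveling rides' holds; third-party ride inspection 362 days ago vs limit 540 → met
8. ride-specific liability coverage $1,050,000 ≥ $925,000 → met
9. daily inspection log audit 47 days ago vs limit 90 → met
10. on-site first responders 5 ≥ 3 → met
Not met: 1 of 10

1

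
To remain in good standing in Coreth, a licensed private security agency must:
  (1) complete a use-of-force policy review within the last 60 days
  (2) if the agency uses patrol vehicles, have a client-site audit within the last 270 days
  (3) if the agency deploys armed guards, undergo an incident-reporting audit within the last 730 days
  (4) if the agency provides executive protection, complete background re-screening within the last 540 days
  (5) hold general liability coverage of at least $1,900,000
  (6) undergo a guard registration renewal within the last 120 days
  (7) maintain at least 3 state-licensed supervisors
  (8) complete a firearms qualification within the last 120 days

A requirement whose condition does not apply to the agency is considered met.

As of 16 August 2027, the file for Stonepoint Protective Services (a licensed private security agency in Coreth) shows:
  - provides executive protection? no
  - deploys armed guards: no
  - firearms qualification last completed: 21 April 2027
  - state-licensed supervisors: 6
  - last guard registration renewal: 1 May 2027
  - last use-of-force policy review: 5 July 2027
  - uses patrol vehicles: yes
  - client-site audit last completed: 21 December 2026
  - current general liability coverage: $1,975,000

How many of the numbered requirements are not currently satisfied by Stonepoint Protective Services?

1. use-of-force policy review 42 days ago vs limit 60 → met
2. condition 'uses patrol vehicles' holds; client-site audit 238 days ago vs limit 270 → met
3. condition 'deploys armed guards' does not hold → requirement n/a → met
4. condition 'provides executive protection' does not hold → requirement n/a → met
5. general liability coverage $1,975,000 ≥ $1,900,000 → met
6. guard registration renewal 107 days ago vs limit 120 → met
7. state-licensed supervisors 6 ≥ 3 → met
8. firearms qualification 117 days ago vs limit 120 → met
Not met: 0 of 8

0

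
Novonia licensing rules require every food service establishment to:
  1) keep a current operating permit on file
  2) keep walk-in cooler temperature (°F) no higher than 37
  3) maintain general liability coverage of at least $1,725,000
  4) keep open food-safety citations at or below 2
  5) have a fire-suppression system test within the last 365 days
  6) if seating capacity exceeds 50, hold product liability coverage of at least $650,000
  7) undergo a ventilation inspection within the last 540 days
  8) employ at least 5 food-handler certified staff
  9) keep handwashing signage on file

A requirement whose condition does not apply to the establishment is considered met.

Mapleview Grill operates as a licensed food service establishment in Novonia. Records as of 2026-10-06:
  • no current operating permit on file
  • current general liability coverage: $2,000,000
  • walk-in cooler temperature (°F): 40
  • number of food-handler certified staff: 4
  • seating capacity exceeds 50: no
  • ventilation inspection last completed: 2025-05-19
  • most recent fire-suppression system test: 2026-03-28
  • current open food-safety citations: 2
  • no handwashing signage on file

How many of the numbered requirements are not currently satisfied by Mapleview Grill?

1. current operating permit absent → not met
2. walk-in cooler temperature (°F) 40 > 37 → not met
3. general liability coverage $2,000,000 ≥ $1,725,000 → met
4. open food-safety citations 2 ≤ 2 → met
5. fire-suppression system test 192 days ago vs limit 365 → met
6. condition 'seating capacity exceeds 50' does not hold → requirement n/a → met
7. ventilation inspection 505 days ago vs limit 540 → met
8. food-handler certified staff 4 < 5 → not met
9. handwashing signage absent → not met
Not met: 4 of 9

4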